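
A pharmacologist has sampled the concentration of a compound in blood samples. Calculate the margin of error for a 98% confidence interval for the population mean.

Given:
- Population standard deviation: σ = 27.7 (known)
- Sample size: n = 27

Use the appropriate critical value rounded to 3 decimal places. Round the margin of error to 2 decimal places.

The population standard deviation σ is known, so use the z-interval margin of error formula.

For 98% confidence, z* = 2.326 (from standard normal table)

Margin of error formula for z-interval: E = z* × σ/√n

E = 2.326 × 27.7/√27
  = 2.326 × 5.330867
  = 12.3996

Rounded to 2 decimal places:

12.40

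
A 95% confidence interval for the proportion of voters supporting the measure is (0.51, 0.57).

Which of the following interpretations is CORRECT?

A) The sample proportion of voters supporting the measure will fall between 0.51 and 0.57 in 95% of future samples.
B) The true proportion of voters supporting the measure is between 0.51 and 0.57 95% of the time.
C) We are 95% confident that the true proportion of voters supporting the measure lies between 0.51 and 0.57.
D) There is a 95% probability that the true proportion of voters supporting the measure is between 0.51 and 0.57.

A confidence interval represents our confidence in the procedure, not a probability statement about the parameter.

Key concept: If we repeated this sampling process many times and computed a 95% CI each time, about 95% of those intervals would contain the true population parameter.

For this specific interval (0.51, 0.57):
- Midpoint (point estimate): 0.54
- Margin of error: 0.03

The correct interpretation is the one stating confidence that the true parameter lies in the interval — option C.

C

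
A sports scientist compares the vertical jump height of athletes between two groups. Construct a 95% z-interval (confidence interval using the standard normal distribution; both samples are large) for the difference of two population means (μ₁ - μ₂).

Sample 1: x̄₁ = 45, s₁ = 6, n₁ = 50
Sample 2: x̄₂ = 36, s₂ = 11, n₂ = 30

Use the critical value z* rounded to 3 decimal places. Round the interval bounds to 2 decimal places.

Both samples are large (n₁ = 50 ≥ 30, n₂ = 30 ≥ 30), so a z-interval for the difference of means applies.

Point estimate: x̄₁ - x̄₂ = 45 - 36 = 9

Standard error: SE = √(s₁²/n₁ + s₂²/n₂)
= √(6²/50 + 11²/30)
= √(0.720000 + 4.033333)
= 2.180214

For 95% confidence, z* = 1.96 (from standard normal table)
Margin of error: E = z* × SE = 1.96 × 2.180214 = 4.2732

Z-interval: (x̄₁ - x̄₂) ± E = 9 ± 4.2732 = (4.7268, 13.2732)

Rounded to 2 decimal places:

(4.73, 13.27)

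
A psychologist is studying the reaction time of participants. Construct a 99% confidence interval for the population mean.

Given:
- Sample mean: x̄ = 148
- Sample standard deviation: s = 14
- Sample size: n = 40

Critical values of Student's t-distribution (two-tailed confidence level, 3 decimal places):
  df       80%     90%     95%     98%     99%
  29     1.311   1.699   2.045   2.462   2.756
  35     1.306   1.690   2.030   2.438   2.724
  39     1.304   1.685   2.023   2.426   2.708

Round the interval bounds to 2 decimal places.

The population standard deviation σ is unknown (only the sample standard deviation s is given), so use a t-interval with df = n - 1 = 40 - 1 = 39.

For 99% confidence with df = 39, t* = 2.708 (from t-table)

Standard error: SE = s/√n = 14/√40 = 2.213594

Margin of error: E = t* × SE = 2.708 × 2.213594 = 5.9944

T-interval: x̄ ± E = 148 ± 5.9944 = (142.0056, 153.9944)

Rounded to 2 decimal places:

(142.01, 153.99)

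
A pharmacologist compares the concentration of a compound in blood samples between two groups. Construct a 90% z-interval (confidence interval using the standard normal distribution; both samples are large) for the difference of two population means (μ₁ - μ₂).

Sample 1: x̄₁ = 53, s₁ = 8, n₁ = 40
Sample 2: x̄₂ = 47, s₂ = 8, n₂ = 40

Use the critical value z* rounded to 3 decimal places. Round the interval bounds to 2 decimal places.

Both samples are large (n₁ = 40 ≥ 30, n₂ = 40 ≥ 30), so a z-interval for the difference of means applies.

Point estimate: x̄₁ - x̄₂ = 53 - 47 = 6

Standard error: SE = √(s₁²/n₁ + s₂²/n₂)
= √(8²/40 + 8²/40)
= √(1.600000 + 1.600000)
= 1.788854

For 90% confidence, z* = 1.645 (from standard normal table)
Margin of error: E = z* × SE = 1.645 × 1.788854 = 2.9427

Z-interval: (x̄₁ - x̄₂) ± E = 6 ± 2.9427 = (3.0573, 8.9427)

Rounded to 2 decimal places:

(3.06, 8.94)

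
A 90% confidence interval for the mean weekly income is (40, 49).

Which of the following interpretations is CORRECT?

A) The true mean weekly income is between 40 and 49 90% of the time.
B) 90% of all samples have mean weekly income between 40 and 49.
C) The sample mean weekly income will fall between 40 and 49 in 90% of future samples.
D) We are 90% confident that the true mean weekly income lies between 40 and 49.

A confidence interval represents our confidence in the procedure, not a probability statement about the parameter.

Key concept: If we repeated this sampling process many times and computed a 90% CI each time, about 90% of those intervals would contain the true population parameter.

For this specific interval (40, 49):
- Midpoint (point estimate): 44.5
- Margin of error: 4.5

The correct interpretation is the one stating confidence that the true parameter lies in the interval — option D.

D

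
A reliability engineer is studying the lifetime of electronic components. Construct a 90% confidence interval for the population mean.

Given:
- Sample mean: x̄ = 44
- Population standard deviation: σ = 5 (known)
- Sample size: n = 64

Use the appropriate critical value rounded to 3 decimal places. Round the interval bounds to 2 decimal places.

The population standard deviation σ is known, so use a z-interval (standard normal critical value).

For 90% confidence, z* = 1.645 (from standard normal table)

Standard error: SE = σ/√n = 5/√64 = 0.625000

Margin of error: E = z* × SE = 1.645 × 0.625000 = 1.0281

Z-interval: x̄ ± E = 44 ± 1.0281 = (42.9719, 45.0281)

Rounded to 2 decimal places:

(42.97, 45.03)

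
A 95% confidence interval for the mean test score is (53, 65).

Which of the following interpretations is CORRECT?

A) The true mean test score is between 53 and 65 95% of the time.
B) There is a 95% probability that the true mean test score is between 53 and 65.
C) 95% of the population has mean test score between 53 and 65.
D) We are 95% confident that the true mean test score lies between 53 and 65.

A confidence interval represents our confidence in the procedure, not a probability statement about the parameter.

Key concept: If we repeated this sampling process many times and computed a 95% CI each time, about 95% of those intervals would contain the true population parameter.

For this specific interval (53, 65):
- Midpoint (point estimate): 59
- Margin of error: 6

The correct interpretation is the one stating confidence that the true parameter lies in the interval — option D.

D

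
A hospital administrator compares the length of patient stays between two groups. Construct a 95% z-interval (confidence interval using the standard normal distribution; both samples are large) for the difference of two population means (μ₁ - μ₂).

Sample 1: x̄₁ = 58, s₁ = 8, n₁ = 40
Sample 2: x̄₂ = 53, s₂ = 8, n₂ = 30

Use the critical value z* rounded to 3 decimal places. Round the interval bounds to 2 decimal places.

Both samples are large (n₁ = 40 ≥ 30, n₂ = 30 ≥ 30), so a z-interval for the difference of means applies.

Point estimate: x̄₁ - x̄₂ = 58 - 53 = 5

Standard error: SE = √(s₁²/n₁ + s₂²/n₂)
= √(8²/40 + 8²/30)
= √(1.600000 + 2.133333)
= 1.932184

For 95% confidence, z* = 1.96 (from standard normal table)
Margin of error: E = z* × SE = 1.96 × 1.932184 = 3.7871

Z-interval: (x̄₁ - x̄₂) ± E = 5 ± 3.7871 = (1.2129, 8.7871)

Rounded to 2 decimal places:

(1.21, 8.79)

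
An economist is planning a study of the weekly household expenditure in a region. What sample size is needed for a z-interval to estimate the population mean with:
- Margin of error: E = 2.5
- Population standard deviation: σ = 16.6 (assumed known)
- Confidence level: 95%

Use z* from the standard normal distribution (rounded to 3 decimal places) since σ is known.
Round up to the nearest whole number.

Using z* since population σ is known (z-interval formula).

For 95% confidence, z* = 1.96 (from standard normal table)

Sample size formula for z-interval: n = (z*σ/E)²

n = (1.96 × 16.6 / 2.5)²
  = (13.014400)²
  = 169.3746

Round up to the nearest whole number: n = 170

170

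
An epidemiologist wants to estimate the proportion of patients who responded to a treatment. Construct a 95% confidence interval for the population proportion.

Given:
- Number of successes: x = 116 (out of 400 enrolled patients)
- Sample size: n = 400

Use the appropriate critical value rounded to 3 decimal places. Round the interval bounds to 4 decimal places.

Sample proportion: p̂ = 116/400 = 0.290000

Check conditions for normal approximation:
  np̂ = 116 ≥ 10 ✓
  n(1-p̂) = 284 ≥ 10 ✓

The sample is large enough, so use a z-interval (normal approximation) for the proportion.

For 95% confidence, z* = 1.96 (from standard normal table)

Standard error: SE = √(p̂(1-p̂)/n) = √(0.290000×0.710000/400) = 0.02268810

Margin of error: E = z* × SE = 1.96 × 0.02268810 = 0.044469

Z-interval: p̂ ± E = 0.290000 ± 0.044469 = (0.245531, 0.334469)

Rounded to 4 decimal places:

(0.2455, 0.3345)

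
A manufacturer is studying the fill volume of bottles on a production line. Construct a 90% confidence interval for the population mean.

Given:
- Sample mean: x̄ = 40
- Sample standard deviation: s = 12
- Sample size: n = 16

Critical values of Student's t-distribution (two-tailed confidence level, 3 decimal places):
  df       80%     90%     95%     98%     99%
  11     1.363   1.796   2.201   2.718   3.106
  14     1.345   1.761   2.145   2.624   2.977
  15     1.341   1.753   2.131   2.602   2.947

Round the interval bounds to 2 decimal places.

The population standard deviation σ is unknown (only the sample standard deviation s is given), so use a t-interval with df = n - 1 = 16 - 1 = 15.

For 90% confidence with df = 15, t* = 1.753 (from t-table)

Standard error: SE = s/√n = 12/√16 = 3.000000

Margin of error: E = t* × SE = 1.753 × 3.000000 = 5.2590

T-interval: x̄ ± E = 40 ± 5.2590 = (34.7410, 45.2590)

Rounded to 2 decimal places:

(34.74, 45.26)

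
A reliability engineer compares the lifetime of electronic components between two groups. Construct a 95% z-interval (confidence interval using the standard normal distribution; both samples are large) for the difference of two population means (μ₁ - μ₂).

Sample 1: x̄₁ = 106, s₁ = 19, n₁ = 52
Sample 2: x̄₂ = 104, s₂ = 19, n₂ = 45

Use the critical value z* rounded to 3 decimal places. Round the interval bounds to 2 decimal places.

Both samples are large (n₁ = 52 ≥ 30, n₂ = 45 ≥ 30), so a z-interval for the difference of means applies.

Point estimate: x̄₁ - x̄₂ = 106 - 104 = 2

Standard error: SE = √(s₁²/n₁ + s₂²/n₂)
= √(19²/52 + 19²/45)
= √(6.942308 + 8.022222)
= 3.868401

For 95% confidence, z* = 1.96 (from standard normal table)
Margin of error: E = z* × SE = 1.96 × 3.868401 = 7.5821

Z-interval: (x̄₁ - x̄₂) ± E = 2 ± 7.5821 = (-5.5821, 9.5821)

Rounded to 2 decimal places:

(-5.58, 9.58)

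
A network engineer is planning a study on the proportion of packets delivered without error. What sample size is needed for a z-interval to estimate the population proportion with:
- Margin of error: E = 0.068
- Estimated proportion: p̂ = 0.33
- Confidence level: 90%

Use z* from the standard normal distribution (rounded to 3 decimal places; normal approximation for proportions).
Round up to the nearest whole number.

Using z* for proportion z-interval (normal approximation).

For 90% confidence, z* = 1.645 (from standard normal table)

Sample size formula for proportion z-interval: n = z*²p̂(1-p̂)/E²

n = 1.645² × 0.33 × 0.67 / 0.068²
  = 2.706025 × 0.2211 / 0.004624
  = 129.3906

Round up to the nearest whole number: n = 130

130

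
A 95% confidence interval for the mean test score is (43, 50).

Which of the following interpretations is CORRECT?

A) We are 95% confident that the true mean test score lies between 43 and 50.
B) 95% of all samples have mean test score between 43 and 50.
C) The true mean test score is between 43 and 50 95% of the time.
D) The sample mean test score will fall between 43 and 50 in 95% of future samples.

A confidence interval represents our confidence in the procedure, not a probability statement about the parameter.

Key concept: If we repeated this sampling process many times and computed a 95% CI each time, about 95% of those intervals would contain the true population parameter.

For this specific interval (43, 50):
- Midpoint (point estimate): 46.5
- Margin of error: 3.5

The correct interpretation is the one stating confidence that the true parameter lies in the interval — option A.

A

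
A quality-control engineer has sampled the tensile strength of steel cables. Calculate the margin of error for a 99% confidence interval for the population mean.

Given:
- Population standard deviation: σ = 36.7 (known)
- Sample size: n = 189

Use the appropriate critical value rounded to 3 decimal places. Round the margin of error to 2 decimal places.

The population standard deviation σ is known, so use the z-interval margin of error formula.

For 99% confidence, z* = 2.576 (from standard normal table)

Margin of error formula for z-interval: E = z* × σ/√n

E = 2.576 × 36.7/√189
  = 2.576 × 2.669532
  = 6.8767

Rounded to 2 decimal places:

6.88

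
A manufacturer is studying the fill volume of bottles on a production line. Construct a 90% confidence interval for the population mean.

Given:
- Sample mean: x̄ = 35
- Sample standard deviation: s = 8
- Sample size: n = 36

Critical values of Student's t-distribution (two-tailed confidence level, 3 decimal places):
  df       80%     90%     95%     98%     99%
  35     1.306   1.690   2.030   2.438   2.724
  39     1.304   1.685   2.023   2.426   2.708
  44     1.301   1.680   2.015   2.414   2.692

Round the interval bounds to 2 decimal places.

The population standard deviation σ is unknown (only the sample standard deviation s is given), so use a t-interval with df = n - 1 = 36 - 1 = 35.

For 90% confidence with df = 35, t* = 1.690 (from t-table)

Standard error: SE = s/√n = 8/√36 = 1.333333

Margin of error: E = t* × SE = 1.690 × 1.333333 = 2.2533

T-interval: x̄ ± E = 35 ± 2.2533 = (32.7467, 37.2533)

Rounded to 2 decimal places:

(32.75, 37.25)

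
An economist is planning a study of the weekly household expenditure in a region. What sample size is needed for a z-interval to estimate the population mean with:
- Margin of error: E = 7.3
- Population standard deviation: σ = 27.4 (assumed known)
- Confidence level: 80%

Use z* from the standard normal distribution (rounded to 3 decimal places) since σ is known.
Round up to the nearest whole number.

Using z* since population σ is known (z-interval formula).

For 80% confidence, z* = 1.282 (from standard normal table)

Sample size formula for z-interval: n = (z*σ/E)²

n = (1.282 × 27.4 / 7.3)²
  = (4.811890)²
  = 23.1543

Round up to the nearest whole number: n = 24

24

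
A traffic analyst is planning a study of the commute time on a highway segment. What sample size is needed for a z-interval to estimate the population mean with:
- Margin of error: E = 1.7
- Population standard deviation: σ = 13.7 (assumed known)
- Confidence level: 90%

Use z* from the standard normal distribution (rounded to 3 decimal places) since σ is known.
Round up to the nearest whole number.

Using z* since population σ is known (z-interval formula).

For 90% confidence, z* = 1.645 (from standard normal table)

Sample size formula for z-interval: n = (z*σ/E)²

n = (1.645 × 13.7 / 1.7)²
  = (13.256765)²
  = 175.7418

Round up to the nearest whole number: n = 176

176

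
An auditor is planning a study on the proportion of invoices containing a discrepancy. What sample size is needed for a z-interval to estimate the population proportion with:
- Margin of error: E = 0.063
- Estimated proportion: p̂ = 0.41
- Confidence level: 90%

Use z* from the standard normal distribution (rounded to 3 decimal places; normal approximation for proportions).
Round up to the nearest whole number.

Using z* for proportion z-interval (normal approximation).

For 90% confidence, z* = 1.645 (from standard normal table)

Sample size formula for proportion z-interval: n = z*²p̂(1-p̂)/E²

n = 1.645² × 0.41 × 0.59 / 0.063²
  = 2.706025 × 0.2419 / 0.003969
  = 164.9250

Round up to the nearest whole number: n = 165

165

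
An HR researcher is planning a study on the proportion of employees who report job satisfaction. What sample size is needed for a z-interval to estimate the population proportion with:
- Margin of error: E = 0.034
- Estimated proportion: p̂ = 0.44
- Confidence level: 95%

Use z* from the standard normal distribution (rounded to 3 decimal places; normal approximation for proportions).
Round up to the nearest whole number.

Using z* for proportion z-interval (normal approximation).

For 95% confidence, z* = 1.96 (from standard normal table)

Sample size formula for proportion z-interval: n = z*²p̂(1-p̂)/E²

n = 1.96² × 0.44 × 0.56 / 0.034²
  = 3.8416 × 0.2464 / 0.001156
  = 818.8324

Round up to the nearest whole number: n = 819

819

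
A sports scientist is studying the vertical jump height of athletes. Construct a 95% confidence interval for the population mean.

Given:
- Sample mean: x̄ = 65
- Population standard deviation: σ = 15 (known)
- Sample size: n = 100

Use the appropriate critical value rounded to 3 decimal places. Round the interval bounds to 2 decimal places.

The population standard deviation σ is known, so use a z-interval (standard normal critical value).

For 95% confidence, z* = 1.96 (from standard normal table)

Standard error: SE = σ/√n = 15/√100 = 1.500000

Margin of error: E = z* × SE = 1.96 × 1.500000 = 2.9400

Z-interval: x̄ ± E = 65 ± 2.9400 = (62.0600, 67.9400)

Rounded to 2 decimal places:

(62.06, 67.94)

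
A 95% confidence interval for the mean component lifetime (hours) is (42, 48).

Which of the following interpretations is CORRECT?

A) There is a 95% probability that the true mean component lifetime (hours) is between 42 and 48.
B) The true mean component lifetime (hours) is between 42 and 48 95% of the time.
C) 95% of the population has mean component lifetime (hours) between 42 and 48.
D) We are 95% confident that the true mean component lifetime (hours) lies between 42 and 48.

A confidence interval represents our confidence in the procedure, not a probability statement about the parameter.

Key concept: If we repeated this sampling process many times and computed a 95% CI each time, about 95% of those intervals would contain the true population parameter.

For this specific interval (42, 48):
- Midpoint (point estimate): 45
- Margin of error: 3

The correct interpretation is the one stating confidence that the true parameter lies in the interval — option D.

D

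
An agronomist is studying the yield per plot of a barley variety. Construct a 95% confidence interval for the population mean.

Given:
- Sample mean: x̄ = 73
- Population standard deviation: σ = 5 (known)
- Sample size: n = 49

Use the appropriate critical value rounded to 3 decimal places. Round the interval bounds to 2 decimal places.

The population standard deviation σ is known, so use a z-interval (standard normal critical value).

For 95% confidence, z* = 1.96 (from standard normal table)

Standard error: SE = σ/√n = 5/√49 = 0.714286

Margin of error: E = z* × SE = 1.96 × 0.714286 = 1.4000

Z-interval: x̄ ± E = 73 ± 1.4000 = (71.6000, 74.4000)

Rounded to 2 decimal places:

(71.60, 74.40)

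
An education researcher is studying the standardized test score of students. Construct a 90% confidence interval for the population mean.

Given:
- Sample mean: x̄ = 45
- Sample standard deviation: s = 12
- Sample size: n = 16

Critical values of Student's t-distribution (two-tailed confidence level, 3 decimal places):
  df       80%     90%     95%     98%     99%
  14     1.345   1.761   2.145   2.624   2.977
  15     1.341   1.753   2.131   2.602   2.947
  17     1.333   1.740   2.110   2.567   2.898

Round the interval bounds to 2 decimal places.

The population standard deviation σ is unknown (only the sample standard deviation s is given), so use a t-interval with df = n - 1 = 16 - 1 = 15.

For 90% confidence with df = 15, t* = 1.753 (from t-table)

Standard error: SE = s/√n = 12/√16 = 3.000000

Margin of error: E = t* × SE = 1.753 × 3.000000 = 5.2590

T-interval: x̄ ± E = 45 ± 5.2590 = (39.7410, 50.2590)

Rounded to 2 decimal places:

(39.74, 50.26)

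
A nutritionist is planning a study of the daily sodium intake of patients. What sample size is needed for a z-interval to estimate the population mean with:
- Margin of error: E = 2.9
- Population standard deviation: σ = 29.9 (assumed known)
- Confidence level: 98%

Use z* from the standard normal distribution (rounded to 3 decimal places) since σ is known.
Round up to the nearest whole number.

Using z* since population σ is known (z-interval formula).

For 98% confidence, z* = 2.326 (from standard normal table)

Sample size formula for z-interval: n = (z*σ/E)²

n = (2.326 × 29.9 / 2.9)²
  = (23.981862)²
  = 575.1297

Round up to the nearest whole number: n = 576

576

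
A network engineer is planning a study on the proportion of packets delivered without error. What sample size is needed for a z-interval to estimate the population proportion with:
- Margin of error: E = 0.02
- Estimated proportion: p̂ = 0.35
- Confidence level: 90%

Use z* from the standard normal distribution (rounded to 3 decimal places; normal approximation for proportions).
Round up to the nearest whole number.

Using z* for proportion z-interval (normal approximation).

For 90% confidence, z* = 1.645 (from standard normal table)

Sample size formula for proportion z-interval: n = z*²p̂(1-p̂)/E²

n = 1.645² × 0.35 × 0.65 / 0.02²
  = 2.706025 × 0.2275 / 0.0004
  = 1539.0517

Round up to the nearest whole number: n = 1540

1540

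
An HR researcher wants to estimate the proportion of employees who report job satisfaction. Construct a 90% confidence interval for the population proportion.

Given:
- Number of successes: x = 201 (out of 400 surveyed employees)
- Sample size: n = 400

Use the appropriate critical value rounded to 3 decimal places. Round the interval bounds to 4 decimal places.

Sample proportion: p̂ = 201/400 = 0.502500

Check conditions for normal approximation:
  np̂ = 201 ≥ 10 ✓
  n(1-p̂) = 199 ≥ 10 ✓

The sample is large enough, so use a z-interval (normal approximation) for the proportion.

For 90% confidence, z* = 1.645 (from standard normal table)

Standard error: SE = √(p̂(1-p̂)/n) = √(0.502500×0.497500/400) = 0.02499969

Margin of error: E = z* × SE = 1.645 × 0.02499969 = 0.041124

Z-interval: p̂ ± E = 0.502500 ± 0.041124 = (0.461376, 0.543624)

Rounded to 4 decimal places:

(0.4614, 0.5436)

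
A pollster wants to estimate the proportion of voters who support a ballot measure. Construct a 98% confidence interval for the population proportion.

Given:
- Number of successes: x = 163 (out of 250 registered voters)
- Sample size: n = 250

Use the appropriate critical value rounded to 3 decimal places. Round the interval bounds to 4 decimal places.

Sample proportion: p̂ = 163/250 = 0.652000

Check conditions for normal approximation:
  np̂ = 163 ≥ 10 ✓
  n(1-p̂) = 87 ≥ 10 ✓

The sample is large enough, so use a z-interval (normal approximation) for the proportion.

For 98% confidence, z* = 2.326 (from standard normal table)

Standard error: SE = √(p̂(1-p̂)/n) = √(0.652000×0.348000/250) = 0.03012613

Margin of error: E = z* × SE = 2.326 × 0.03012613 = 0.070073

Z-interval: p̂ ± E = 0.652000 ± 0.070073 = (0.581927, 0.722073)

Rounded to 4 decimal places:

(0.5819, 0.7221)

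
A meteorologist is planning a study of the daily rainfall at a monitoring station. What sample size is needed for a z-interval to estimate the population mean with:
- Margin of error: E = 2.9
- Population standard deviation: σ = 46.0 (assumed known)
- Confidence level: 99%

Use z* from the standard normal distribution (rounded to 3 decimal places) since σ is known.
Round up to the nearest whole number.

Using z* since population σ is known (z-interval formula).

For 99% confidence, z* = 2.576 (from standard normal table)

Sample size formula for z-interval: n = (z*σ/E)²

n = (2.576 × 46.0 / 2.9)²
  = (40.860690)²
  = 1669.5960

Round up to the nearest whole number: n = 1670

1670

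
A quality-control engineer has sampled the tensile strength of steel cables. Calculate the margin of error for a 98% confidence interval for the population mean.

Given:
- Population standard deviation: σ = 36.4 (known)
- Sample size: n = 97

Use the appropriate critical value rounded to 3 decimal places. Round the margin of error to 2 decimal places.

The population standard deviation σ is known, so use the z-interval margin of error formula.

For 98% confidence, z* = 2.326 (from standard normal table)

Margin of error formula for z-interval: E = z* × σ/√n

E = 2.326 × 36.4/√97
  = 2.326 × 3.695860
  = 8.5966

Rounded to 2 decimal places:

8.60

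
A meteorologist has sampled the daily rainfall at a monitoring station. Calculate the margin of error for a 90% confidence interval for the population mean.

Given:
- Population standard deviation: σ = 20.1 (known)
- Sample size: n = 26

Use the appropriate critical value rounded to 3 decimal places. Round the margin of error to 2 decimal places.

The population standard deviation σ is known, so use the z-interval margin of error formula.

For 90% confidence, z* = 1.645 (from standard normal table)

Margin of error formula for z-interval: E = z* × σ/√n

E = 1.645 × 20.1/√26
  = 1.645 × 3.941934
  = 6.4845

Rounded to 2 decimal places:

6.48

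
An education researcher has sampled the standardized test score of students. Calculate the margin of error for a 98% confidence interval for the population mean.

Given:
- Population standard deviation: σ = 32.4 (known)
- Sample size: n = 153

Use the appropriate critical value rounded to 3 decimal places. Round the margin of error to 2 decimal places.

The population standard deviation σ is known, so use the z-interval margin of error formula.

For 98% confidence, z* = 2.326 (from standard normal table)

Margin of error formula for z-interval: E = z* × σ/√n

E = 2.326 × 32.4/√153
  = 2.326 × 2.619385
  = 6.0927

Rounded to 2 decimal places:

6.09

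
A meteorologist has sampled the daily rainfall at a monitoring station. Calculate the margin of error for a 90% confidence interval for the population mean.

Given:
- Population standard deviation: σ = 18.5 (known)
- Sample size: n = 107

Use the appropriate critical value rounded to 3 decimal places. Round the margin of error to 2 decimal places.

The population standard deviation σ is known, so use the z-interval margin of error formula.

For 90% confidence, z* = 1.645 (from standard normal table)

Margin of error formula for z-interval: E = z* × σ/√n

E = 1.645 × 18.5/√107
  = 1.645 × 1.788463
  = 2.9420

Rounded to 2 decimal places:

2.94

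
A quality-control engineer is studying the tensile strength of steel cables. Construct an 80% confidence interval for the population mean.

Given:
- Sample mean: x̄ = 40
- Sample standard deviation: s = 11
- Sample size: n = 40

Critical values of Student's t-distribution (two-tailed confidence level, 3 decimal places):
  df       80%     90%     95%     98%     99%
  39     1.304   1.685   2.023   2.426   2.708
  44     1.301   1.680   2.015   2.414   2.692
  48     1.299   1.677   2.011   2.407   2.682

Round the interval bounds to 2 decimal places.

The population standard deviation σ is unknown (only the sample standard deviation s is given), so use a t-interval with df = n - 1 = 40 - 1 = 39.

For 80% confidence with df = 39, t* = 1.304 (from t-table)

Standard error: SE = s/√n = 11/√40 = 1.739253

Margin of error: E = t* × SE = 1.304 × 1.739253 = 2.2680

T-interval: x̄ ± E = 40 ± 2.2680 = (37.7320, 42.2680)

Rounded to 2 decimal places:

(37.73, 42.27)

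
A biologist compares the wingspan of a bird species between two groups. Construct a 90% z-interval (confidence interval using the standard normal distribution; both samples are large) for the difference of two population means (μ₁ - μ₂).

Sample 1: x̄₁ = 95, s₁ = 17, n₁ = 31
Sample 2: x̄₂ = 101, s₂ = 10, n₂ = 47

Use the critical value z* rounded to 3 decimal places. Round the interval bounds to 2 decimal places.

Both samples are large (n₁ = 31 ≥ 30, n₂ = 47 ≥ 30), so a z-interval for the difference of means applies.

Point estimate: x̄₁ - x̄₂ = 95 - 101 = -6

Standard error: SE = √(s₁²/n₁ + s₂²/n₂)
= √(17²/31 + 10²/47)
= √(9.322581 + 2.127660)
= 3.383820

For 90% confidence, z* = 1.645 (from standard normal table)
Margin of error: E = z* × SE = 1.645 × 3.383820 = 5.5664

Z-interval: (x̄₁ - x̄₂) ± E = -6 ± 5.5664 = (-11.5664, -0.4336)

Rounded to 2 decimal places:

(-11.57, -0.43)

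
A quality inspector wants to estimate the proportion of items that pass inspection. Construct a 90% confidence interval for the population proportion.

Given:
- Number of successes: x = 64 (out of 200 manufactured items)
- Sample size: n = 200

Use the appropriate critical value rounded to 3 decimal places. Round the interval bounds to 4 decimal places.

Sample proportion: p̂ = 64/200 = 0.320000

Check conditions for normal approximation:
  np̂ = 64 ≥ 10 ✓
  n(1-p̂) = 136 ≥ 10 ✓

The sample is large enough, so use a z-interval (normal approximation) for the proportion.

For 90% confidence, z* = 1.645 (from standard normal table)

Standard error: SE = √(p̂(1-p̂)/n) = √(0.320000×0.680000/200) = 0.03298485

Margin of error: E = z* × SE = 1.645 × 0.03298485 = 0.054260

Z-interval: p̂ ± E = 0.320000 ± 0.054260 = (0.265740, 0.374260)

Rounded to 4 decimal places:

(0.2657, 0.3743)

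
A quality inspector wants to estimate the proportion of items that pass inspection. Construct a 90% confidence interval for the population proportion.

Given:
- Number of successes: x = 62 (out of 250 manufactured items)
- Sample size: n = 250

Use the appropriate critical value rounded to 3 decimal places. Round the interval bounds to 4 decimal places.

Sample proportion: p̂ = 62/250 = 0.248000

Check conditions for normal approximation:
  np̂ = 62 ≥ 10 ✓
  n(1-p̂) = 188 ≥ 10 ✓

The sample is large enough, so use a z-interval (normal approximation) for the proportion.

For 90% confidence, z* = 1.645 (from standard normal table)

Standard error: SE = √(p̂(1-p̂)/n) = √(0.248000×0.752000/250) = 0.02731271

Margin of error: E = z* × SE = 1.645 × 0.02731271 = 0.044929

Z-interval: p̂ ± E = 0.248000 ± 0.044929 = (0.203071, 0.292929)

Rounded to 4 decimal places:

(0.2031, 0.2929)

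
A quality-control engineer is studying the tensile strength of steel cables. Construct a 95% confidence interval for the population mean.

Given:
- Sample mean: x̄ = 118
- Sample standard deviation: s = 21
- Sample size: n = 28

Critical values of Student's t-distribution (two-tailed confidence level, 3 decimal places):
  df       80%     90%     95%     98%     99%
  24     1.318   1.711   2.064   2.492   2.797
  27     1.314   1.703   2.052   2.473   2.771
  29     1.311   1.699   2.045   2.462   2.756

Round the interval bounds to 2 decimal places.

The population standard deviation σ is unknown (only the sample standard deviation s is given), so use a t-interval with df = n - 1 = 28 - 1 = 27.

For 95% confidence with df = 27, t* = 2.052 (from t-table)

Standard error: SE = s/√n = 21/√28 = 3.968627

Margin of error: E = t* × SE = 2.052 × 3.968627 = 8.1436

T-interval: x̄ ± E = 118 ± 8.1436 = (109.8564, 126.1436)

Rounded to 2 decimal places:

(109.86, 126.14)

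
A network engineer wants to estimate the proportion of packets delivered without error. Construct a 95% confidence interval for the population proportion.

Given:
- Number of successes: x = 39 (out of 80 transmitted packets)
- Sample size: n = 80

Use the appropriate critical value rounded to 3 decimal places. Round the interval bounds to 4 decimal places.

Sample proportion: p̂ = 39/80 = 0.487500

Check conditions for normal approximation:
  np̂ = 39 ≥ 10 ✓
  n(1-p̂) = 41 ≥ 10 ✓

The sample is large enough, so use a z-interval (normal approximation) for the proportion.

For 95% confidence, z* = 1.96 (from standard normal table)

Standard error: SE = √(p̂(1-p̂)/n) = √(0.487500×0.512500/80) = 0.05588423

Margin of error: E = z* × SE = 1.96 × 0.05588423 = 0.109533

Z-interval: p̂ ± E = 0.487500 ± 0.109533 = (0.377967, 0.597033)

Rounded to 4 decimal places:

(0.3780, 0.5970)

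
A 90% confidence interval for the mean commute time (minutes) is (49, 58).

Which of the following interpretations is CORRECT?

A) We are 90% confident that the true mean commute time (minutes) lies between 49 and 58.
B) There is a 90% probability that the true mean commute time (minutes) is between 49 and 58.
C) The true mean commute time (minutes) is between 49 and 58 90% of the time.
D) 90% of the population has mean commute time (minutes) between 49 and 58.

A confidence interval represents our confidence in the procedure, not a probability statement about the parameter.

Key concept: If we repeated this sampling process many times and computed a 90% CI each time, about 90% of those intervals would contain the true population parameter.

For this specific interval (49, 58):
- Midpoint (point estimate): 53.5
- Margin of error: 4.5

The correct interpretation is the one stating confidence that the true parameter lies in the interval — option A.

A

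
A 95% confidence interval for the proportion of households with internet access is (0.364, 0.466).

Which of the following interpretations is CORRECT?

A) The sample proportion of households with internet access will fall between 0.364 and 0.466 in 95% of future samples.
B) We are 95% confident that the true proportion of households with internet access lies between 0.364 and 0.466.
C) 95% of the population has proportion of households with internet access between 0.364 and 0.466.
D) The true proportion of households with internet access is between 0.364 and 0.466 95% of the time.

A confidence interval represents our confidence in the procedure, not a probability statement about the parameter.

Key concept: If we repeated this sampling process many times and computed a 95% CI each time, about 95% of those intervals would contain the true population parameter.

For this specific interval (0.364, 0.466):
- Midpoint (point estimate): 0.415
- Margin of error: 0.051

The correct interpretation is the one stating confidence that the true parameter lies in the interval — option B.

B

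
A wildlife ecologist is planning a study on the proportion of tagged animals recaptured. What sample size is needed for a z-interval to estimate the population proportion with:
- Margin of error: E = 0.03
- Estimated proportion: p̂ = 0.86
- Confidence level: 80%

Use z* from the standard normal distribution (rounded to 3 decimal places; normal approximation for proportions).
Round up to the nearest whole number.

Using z* for proportion z-interval (normal approximation).

For 80% confidence, z* = 1.282 (from standard normal table)

Sample size formula for proportion z-interval: n = z*²p̂(1-p̂)/E²

n = 1.282² × 0.86 × 0.14 / 0.03²
  = 1.643524 × 0.1204 / 0.0009
  = 219.8670

Round up to the nearest whole number: n = 220

220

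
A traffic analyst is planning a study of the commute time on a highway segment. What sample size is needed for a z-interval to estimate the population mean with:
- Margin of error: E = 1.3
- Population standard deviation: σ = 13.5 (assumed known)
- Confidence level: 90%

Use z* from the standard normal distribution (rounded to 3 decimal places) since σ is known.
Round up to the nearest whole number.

Using z* since population σ is known (z-interval formula).

For 90% confidence, z* = 1.645 (from standard normal table)

Sample size formula for z-interval: n = (z*σ/E)²

n = (1.645 × 13.5 / 1.3)²
  = (17.082692)²
  = 291.8184

Round up to the nearest whole number: n = 292

292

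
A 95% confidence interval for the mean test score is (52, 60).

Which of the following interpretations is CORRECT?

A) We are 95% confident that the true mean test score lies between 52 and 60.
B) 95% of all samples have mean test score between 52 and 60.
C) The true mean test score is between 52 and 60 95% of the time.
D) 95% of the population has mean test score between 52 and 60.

A confidence interval represents our confidence in the procedure, not a probability statement about the parameter.

Key concept: If we repeated this sampling process many times and computed a 95% CI each time, about 95% of those intervals would contain the true population parameter.

For this specific interval (52, 60):
- Midpoint (point estimate): 56
- Margin of error: 4

The correct interpretation is the one stating confidence that the true parameter lies in the interval — option A.

A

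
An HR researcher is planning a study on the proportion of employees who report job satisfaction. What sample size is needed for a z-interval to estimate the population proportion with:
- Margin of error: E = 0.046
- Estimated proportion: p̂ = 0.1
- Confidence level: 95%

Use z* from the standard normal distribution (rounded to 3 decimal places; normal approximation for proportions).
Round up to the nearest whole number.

Using z* for proportion z-interval (normal approximation).

For 95% confidence, z* = 1.96 (from standard normal table)

Sample size formula for proportion z-interval: n = z*²p̂(1-p̂)/E²

n = 1.96² × 0.1 × 0.9 / 0.046²
  = 3.8416 × 0.09 / 0.002116
  = 163.3951

Round up to the nearest whole number: n = 164

164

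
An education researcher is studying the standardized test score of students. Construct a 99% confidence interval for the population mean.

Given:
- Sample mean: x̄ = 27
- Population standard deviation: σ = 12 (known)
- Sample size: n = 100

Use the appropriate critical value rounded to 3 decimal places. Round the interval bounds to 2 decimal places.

The population standard deviation σ is known, so use a z-interval (standard normal critical value).

For 99% confidence, z* = 2.576 (from standard normal table)

Standard error: SE = σ/√n = 12/√100 = 1.200000

Margin of error: E = z* × SE = 2.576 × 1.200000 = 3.0912

Z-interval: x̄ ± E = 27 ± 3.0912 = (23.9088, 30.0912)

Rounded to 2 decimal places:

(23.91, 30.09)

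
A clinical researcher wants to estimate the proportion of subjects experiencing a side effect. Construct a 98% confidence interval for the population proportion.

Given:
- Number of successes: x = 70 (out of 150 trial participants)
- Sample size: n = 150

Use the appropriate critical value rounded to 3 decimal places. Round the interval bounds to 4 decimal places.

Sample proportion: p̂ = 70/150 = 0.466667

Check conditions for normal approximation:
  np̂ = 70 ≥ 10 ✓
  n(1-p̂) = 80 ≥ 10 ✓

The sample is large enough, so use a z-interval (normal approximation) for the proportion.

For 98% confidence, z* = 2.326 (from standard normal table)

Standard error: SE = √(p̂(1-p̂)/n) = √(0.466667×0.533333/150) = 0.04073401

Margin of error: E = z* × SE = 2.326 × 0.04073401 = 0.094747

Z-interval: p̂ ± E = 0.466667 ± 0.094747 = (0.371919, 0.561414)

Rounded to 4 decimal places:

(0.3719, 0.5614)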